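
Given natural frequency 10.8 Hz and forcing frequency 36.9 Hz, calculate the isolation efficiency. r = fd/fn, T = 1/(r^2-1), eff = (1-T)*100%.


r = 36.9 / 10.8 = 3.41667
r^2 - 1 = 3.41667^2 - 1 = 10.6736
T = 1/10.6736 = 0.0936891
Efficiency = (1 - 0.0936891)*100 = 90.631 %


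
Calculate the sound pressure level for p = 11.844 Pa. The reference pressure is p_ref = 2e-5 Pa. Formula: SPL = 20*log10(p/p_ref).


p / p_ref = 11.844 / 2e-5 = 592200
SPL = 20 * log10(592200) = 115.45 dB


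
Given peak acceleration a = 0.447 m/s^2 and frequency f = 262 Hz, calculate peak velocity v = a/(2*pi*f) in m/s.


omega = 2*pi*f = 2*pi*262 = 1646.19 rad/s
v = a / omega = 0.447 / 1646.19 = 0.00027154 m/s


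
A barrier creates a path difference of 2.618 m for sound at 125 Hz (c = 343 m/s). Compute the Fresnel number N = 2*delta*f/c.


N = 2*delta*f/c = 2*delta/lambda, where lambda = c/f
lambda = 343 / 125 = 2.744 m
N = 2 * 2.618 / 2.744 = 1.9082


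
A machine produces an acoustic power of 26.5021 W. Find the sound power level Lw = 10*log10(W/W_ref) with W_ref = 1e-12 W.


W / W_ref = 26.5021 / 1e-12 = 2.65021e+13
Lw = 10 * log10(2.65021e+13) = 134.23 dB


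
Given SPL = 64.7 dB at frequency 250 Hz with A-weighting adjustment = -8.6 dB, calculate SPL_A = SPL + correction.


A-weighting table: 250 Hz -> -8.6 dB correction
SPL_A = SPL + correction = 64.7 + (-8.6) = 56.1 dBA


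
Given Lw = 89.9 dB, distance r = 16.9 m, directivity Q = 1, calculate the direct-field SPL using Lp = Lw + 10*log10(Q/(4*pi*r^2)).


4*pi*r^2 = 4*pi*16.9^2 = 3589.08 m^2
Q / (4*pi*r^2) = 1 / 3589.08 = 0.000278623
Lp = 89.9 + 10*log10(0.000278623) = 54.35 dB


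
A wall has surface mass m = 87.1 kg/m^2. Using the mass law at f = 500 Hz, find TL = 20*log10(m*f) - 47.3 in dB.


m * f = 87.1 * 500 = 43550
20*log10(43550) = 92.7798 dB
TL = 92.7798 - 47.3 = 45.48 dB


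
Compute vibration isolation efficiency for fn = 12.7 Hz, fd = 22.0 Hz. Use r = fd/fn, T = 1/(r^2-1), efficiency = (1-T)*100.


r = 22.0 / 12.7 = 1.73228
r^2 - 1 = 1.73228^2 - 1 = 2.00079
T = 1/2.00079 = 0.499803
Efficiency = (1 - 0.499803)*100 = 50.02 %


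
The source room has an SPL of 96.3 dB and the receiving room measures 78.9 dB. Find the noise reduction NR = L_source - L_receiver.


NR = L_source - L_receiver (difference between source and receiving room levels)
NR = 96.3 - 78.9 = 17.4 dB


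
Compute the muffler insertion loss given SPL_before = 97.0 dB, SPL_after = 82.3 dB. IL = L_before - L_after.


Insertion loss = SPL without muffler - SPL with muffler
IL = 97.0 - 82.3 = 14.7 dB


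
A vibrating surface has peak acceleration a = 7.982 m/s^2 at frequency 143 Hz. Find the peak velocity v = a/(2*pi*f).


omega = 2*pi*f = 2*pi*143 = 898.495 rad/s
v = a / omega = 7.982 / 898.495 = 0.0088837 m/s


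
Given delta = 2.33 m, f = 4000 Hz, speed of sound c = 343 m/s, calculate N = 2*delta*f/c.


N = 2*delta*f/c = 2*delta/lambda, where lambda = c/f
lambda = 343 / 4000 = 0.08575 m
N = 2 * 2.33 / 0.08575 = 54.344


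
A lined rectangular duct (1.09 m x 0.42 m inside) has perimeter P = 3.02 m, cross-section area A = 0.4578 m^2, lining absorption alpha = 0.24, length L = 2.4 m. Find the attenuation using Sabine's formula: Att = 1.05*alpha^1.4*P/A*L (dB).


alpha^1.4 = 0.24^1.4 = 0.135611
Attenuation rate = 1.05 * alpha^1.4 * P / A
= 1.05 * 0.135611 * 3.02 / 0.4578 = 0.939324 dB/m
Total Att = 0.939324 * 2.4 = 2.2544 dB


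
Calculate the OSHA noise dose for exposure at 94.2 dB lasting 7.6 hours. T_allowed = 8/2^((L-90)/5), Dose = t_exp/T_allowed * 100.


T_allowed = 8 / 2^((94.2 - 90)/5) = 4.46915 hr
Dose = 7.6 / 4.46915 * 100 = 170.05 %


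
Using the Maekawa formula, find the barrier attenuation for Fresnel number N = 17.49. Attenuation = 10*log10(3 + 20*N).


3 + 20*N = 3 + 20*17.49 = 352.8
Att = 10*log10(352.8) = 25.475 dB


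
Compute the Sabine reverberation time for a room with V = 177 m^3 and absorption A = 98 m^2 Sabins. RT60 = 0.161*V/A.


RT60 = 0.161 * 177 / 98 = 0.29079 s


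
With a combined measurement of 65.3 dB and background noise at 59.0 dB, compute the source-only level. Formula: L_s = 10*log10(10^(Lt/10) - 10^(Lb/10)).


10^(65.3/10) = 3.38844e+06
10^(59.0/10) = 794328
Difference = 3.38844e+06 - 794328 = 2.59411e+06
L_source = 10*log10(2.59411e+06) = 64.14 dB


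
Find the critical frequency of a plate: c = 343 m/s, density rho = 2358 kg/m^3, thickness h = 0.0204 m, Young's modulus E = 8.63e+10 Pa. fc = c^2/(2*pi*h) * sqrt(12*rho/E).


12*rho/E = 12*2358/8.63e+10 = 3.27879e-07
sqrt(12*rho/E) = sqrt(3.27879e-07) = 0.000572607
c^2/(2*pi*h) = 343^2/(2*pi*0.0204) = 917864
fc = 917864 * 0.000572607 = 525.58 Hz


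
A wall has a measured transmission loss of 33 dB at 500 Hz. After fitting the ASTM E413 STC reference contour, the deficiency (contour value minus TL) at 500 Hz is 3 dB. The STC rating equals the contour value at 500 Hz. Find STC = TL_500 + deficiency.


By ASTM E413, STC = value of the fitted reference contour at 500 Hz.
Contour value at 500 Hz = TL_500 + deficiency = 33 + 3 = 36
STC = 36


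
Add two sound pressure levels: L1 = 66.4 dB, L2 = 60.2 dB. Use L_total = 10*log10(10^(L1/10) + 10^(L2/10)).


10^(66.4/10) = 4.36516e+06
10^(60.2/10) = 1.04713e+06
Sum = 4.36516e+06 + 1.04713e+06 = 5.41229e+06
L_total = 10*log10(5.41229e+06) = 67.334 dB


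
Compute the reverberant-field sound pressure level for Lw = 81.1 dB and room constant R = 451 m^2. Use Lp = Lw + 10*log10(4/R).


4/R = 4/451 = 0.00886918
Lp = 81.1 + 10*log10(0.00886918) = 60.579 dB


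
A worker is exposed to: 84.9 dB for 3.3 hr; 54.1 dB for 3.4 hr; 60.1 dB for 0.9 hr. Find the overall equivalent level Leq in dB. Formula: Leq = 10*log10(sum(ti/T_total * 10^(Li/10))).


T_total = 3.3 + 3.4 + 0.9 = 7.6 hr
(3.3/7.6) * 10^(84.9/10) = 1.34184e+08
(3.4/7.6) * 10^(54.1/10) = 114991
(0.9/7.6) * 10^(60.1/10) = 121179
Sum = 1.34184e+08 + 114991 + 121179 = 1.3442e+08
Leq = 10*log10(1.3442e+08) = 81.285 dB


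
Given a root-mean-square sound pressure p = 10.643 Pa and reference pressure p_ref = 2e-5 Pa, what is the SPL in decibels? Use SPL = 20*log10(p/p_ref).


p / p_ref = 10.643 / 2e-5 = 532150
SPL = 20 * log10(532150) = 114.52 dB


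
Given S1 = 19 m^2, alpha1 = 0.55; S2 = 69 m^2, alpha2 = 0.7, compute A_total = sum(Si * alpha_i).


19 * 0.55 = 10.45
69 * 0.7 = 48.3
A_total = 10.45 + 48.3 = 58.75 m^2


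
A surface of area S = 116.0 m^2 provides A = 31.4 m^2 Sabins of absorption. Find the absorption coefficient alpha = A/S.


Absorption coefficient = absorbed power / incident power
alpha = A / S = 31.4 / 116.0 = 0.27069


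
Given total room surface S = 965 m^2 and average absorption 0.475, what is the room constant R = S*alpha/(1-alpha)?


R = 965 * 0.475 / (1 - 0.475) = 873.1 m^2


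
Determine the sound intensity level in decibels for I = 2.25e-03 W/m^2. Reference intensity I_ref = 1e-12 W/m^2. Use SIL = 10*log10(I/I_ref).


I / I_ref = 2.25e-03 / 1e-12 = 2.25e+09
SIL = 10 * log10(2.25e+09) = 93.522 dB


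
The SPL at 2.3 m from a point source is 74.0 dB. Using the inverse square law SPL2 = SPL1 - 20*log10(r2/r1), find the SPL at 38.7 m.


r2/r1 = 38.7/2.3 = 16.8261
Correction = 20*log10(16.8261) = 24.5197 dB
SPL2 = 74.0 - 24.5197 = 49.48 dB


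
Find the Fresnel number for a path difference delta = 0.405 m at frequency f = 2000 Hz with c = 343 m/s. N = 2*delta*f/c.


N = 2*delta*f/c = 2*delta/lambda, where lambda = c/f
lambda = 343 / 2000 = 0.1715 m
N = 2 * 0.405 / 0.1715 = 4.723


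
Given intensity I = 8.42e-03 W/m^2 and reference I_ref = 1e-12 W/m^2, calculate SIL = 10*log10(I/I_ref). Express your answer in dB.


I / I_ref = 8.42e-03 / 1e-12 = 8.42e+09
SIL = 10 * log10(8.42e+09) = 99.253 dB


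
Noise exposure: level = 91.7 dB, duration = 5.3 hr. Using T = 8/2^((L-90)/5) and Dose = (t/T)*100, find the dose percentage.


T_allowed = 8 / 2^((91.7 - 90)/5) = 6.32033 hr
Dose = 5.3 / 6.32033 * 100 = 83.856 %


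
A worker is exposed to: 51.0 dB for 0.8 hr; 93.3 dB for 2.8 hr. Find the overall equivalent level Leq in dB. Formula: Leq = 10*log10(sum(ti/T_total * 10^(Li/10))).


T_total = 0.8 + 2.8 = 3.6 hr
(0.8/3.6) * 10^(51.0/10) = 27976.1
(2.8/3.6) * 10^(93.3/10) = 1.66286e+09
Sum = 27976.1 + 1.66286e+09 = 1.66289e+09
Leq = 10*log10(1.66289e+09) = 92.209 dB


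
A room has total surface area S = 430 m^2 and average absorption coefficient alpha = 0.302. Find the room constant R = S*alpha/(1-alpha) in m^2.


R = 430 * 0.302 / (1 - 0.302) = 186.05 m^2


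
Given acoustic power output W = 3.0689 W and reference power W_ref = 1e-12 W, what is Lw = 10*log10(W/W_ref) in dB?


W / W_ref = 3.0689 / 1e-12 = 3.0689e+12
Lw = 10 * log10(3.0689e+12) = 124.87 dB


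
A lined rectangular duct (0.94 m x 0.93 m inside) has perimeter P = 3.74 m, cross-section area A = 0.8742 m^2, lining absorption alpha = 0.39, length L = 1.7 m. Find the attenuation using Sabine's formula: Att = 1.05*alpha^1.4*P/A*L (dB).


alpha^1.4 = 0.39^1.4 = 0.267603
Attenuation rate = 1.05 * alpha^1.4 * P / A
= 1.05 * 0.267603 * 3.74 / 0.8742 = 1.2021 dB/m
Total Att = 1.2021 * 1.7 = 2.0436 dB


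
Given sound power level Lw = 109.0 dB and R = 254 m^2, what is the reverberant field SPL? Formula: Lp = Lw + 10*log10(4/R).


4/R = 4/254 = 0.015748
Lp = 109.0 + 10*log10(0.015748) = 90.972 dB


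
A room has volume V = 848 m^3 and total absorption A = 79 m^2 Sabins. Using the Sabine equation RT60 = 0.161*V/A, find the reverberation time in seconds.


RT60 = 0.161 * 848 / 79 = 1.7282 s


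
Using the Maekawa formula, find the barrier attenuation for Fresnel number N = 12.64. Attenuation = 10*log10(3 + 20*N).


3 + 20*N = 3 + 20*12.64 = 255.8
Att = 10*log10(255.8) = 24.079 dB


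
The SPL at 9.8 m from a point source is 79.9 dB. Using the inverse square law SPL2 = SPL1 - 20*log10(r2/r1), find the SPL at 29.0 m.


r2/r1 = 29.0/9.8 = 2.95918
Correction = 20*log10(2.95918) = 9.42343 dB
SPL2 = 79.9 - 9.42343 = 70.477 dB


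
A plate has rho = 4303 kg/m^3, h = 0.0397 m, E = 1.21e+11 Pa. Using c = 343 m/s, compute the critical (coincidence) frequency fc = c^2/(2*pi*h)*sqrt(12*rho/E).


12*rho/E = 12*4303/1.21e+11 = 4.26744e-07
sqrt(12*rho/E) = sqrt(4.26744e-07) = 0.000653256
c^2/(2*pi*h) = 343^2/(2*pi*0.0397) = 471648
fc = 471648 * 0.000653256 = 308.11 Hz


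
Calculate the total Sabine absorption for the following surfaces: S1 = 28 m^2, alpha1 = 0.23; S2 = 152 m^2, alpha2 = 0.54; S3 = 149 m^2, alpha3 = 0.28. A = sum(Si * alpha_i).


28 * 0.23 = 6.44
152 * 0.54 = 82.08
149 * 0.28 = 41.72
A_total = 6.44 + 82.08 + 41.72 = 130.24 m^2


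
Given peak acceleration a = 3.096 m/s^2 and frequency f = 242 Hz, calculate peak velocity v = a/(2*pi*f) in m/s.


omega = 2*pi*f = 2*pi*242 = 1520.53 rad/s
v = a / omega = 3.096 / 1520.53 = 0.0020361 m/s


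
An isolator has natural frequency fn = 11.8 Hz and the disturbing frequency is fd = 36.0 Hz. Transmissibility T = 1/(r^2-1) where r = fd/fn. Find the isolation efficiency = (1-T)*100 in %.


r = 36.0 / 11.8 = 3.05085
r^2 - 1 = 3.05085^2 - 1 = 8.30769
T = 1/8.30769 = 0.12037
Efficiency = (1 - 0.12037)*100 = 87.963 %


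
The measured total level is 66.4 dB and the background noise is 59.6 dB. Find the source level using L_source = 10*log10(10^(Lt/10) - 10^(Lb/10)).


10^(66.4/10) = 4.36516e+06
10^(59.6/10) = 912011
Difference = 4.36516e+06 - 912011 = 3.45315e+06
L_source = 10*log10(3.45315e+06) = 65.382 dB


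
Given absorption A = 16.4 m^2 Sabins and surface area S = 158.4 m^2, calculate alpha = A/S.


Absorption coefficient = absorbed power / incident power
alpha = A / S = 16.4 / 158.4 = 0.10354


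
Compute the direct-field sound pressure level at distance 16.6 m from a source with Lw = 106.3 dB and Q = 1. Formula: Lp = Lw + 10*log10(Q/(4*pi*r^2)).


4*pi*r^2 = 4*pi*16.6^2 = 3462.79 m^2
Q / (4*pi*r^2) = 1 / 3462.79 = 0.000288784
Lp = 106.3 + 10*log10(0.000288784) = 70.906 dB


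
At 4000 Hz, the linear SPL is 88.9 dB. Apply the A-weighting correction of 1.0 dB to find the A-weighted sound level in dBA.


A-weighting table: 4000 Hz -> 1.0 dB correction
SPL_A = SPL + correction = 88.9 + (1.0) = 89.9 dBA


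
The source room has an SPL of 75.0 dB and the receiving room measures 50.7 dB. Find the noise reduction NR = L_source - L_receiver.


NR = L_source - L_receiver (difference between source and receiving room levels)
NR = 75.0 - 50.7 = 24.3 dB


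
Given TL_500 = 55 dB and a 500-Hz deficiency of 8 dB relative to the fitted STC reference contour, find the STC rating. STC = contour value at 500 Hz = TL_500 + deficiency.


By ASTM E413, STC = value of the fitted reference contour at 500 Hz.
Contour value at 500 Hz = TL_500 + deficiency = 55 + 8 = 63
STC = 63


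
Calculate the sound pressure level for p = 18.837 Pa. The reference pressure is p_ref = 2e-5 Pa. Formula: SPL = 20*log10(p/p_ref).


p / p_ref = 18.837 / 2e-5 = 941850
SPL = 20 * log10(941850) = 119.48 dB


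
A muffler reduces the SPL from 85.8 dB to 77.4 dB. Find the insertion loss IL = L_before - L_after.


Insertion loss = SPL without muffler - SPL with muffler
IL = 85.8 - 77.4 = 8.4 dB


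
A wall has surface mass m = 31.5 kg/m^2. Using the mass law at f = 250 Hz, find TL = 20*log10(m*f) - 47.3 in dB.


m * f = 31.5 * 250 = 7875
20*log10(7875) = 77.925 dB
TL = 77.925 - 47.3 = 30.625 dB


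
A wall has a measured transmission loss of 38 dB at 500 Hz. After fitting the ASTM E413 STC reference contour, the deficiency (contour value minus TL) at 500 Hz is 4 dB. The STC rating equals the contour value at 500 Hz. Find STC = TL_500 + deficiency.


By ASTM E413, STC = value of the fitted reference contour at 500 Hz.
Contour value at 500 Hz = TL_500 + deficiency = 38 + 4 = 42
STC = 42


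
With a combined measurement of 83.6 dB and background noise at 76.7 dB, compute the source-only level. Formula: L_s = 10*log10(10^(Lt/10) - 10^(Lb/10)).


10^(83.6/10) = 2.29087e+08
10^(76.7/10) = 4.67735e+07
Difference = 2.29087e+08 - 4.67735e+07 = 1.82314e+08
L_source = 10*log10(1.82314e+08) = 82.608 dB


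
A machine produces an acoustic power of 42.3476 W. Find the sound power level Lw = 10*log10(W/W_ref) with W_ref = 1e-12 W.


W / W_ref = 42.3476 / 1e-12 = 4.23476e+13
Lw = 10 * log10(4.23476e+13) = 136.27 dB


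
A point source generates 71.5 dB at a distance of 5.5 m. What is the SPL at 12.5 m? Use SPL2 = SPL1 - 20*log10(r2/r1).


r2/r1 = 12.5/5.5 = 2.27273
Correction = 20*log10(2.27273) = 7.13096 dB
SPL2 = 71.5 - 7.13096 = 64.369 dB


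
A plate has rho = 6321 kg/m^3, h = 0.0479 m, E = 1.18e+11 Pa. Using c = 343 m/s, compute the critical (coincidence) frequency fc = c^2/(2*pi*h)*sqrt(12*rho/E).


12*rho/E = 12*6321/1.18e+11 = 6.42814e-07
sqrt(12*rho/E) = sqrt(6.42814e-07) = 0.000801757
c^2/(2*pi*h) = 343^2/(2*pi*0.0479) = 390906
fc = 390906 * 0.000801757 = 313.41 Hz


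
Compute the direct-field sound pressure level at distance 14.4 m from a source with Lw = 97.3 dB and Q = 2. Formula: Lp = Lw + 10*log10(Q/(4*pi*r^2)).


4*pi*r^2 = 4*pi*14.4^2 = 2605.76 m^2
Q / (4*pi*r^2) = 2 / 2605.76 = 0.00076753
Lp = 97.3 + 10*log10(0.00076753) = 66.151 dB


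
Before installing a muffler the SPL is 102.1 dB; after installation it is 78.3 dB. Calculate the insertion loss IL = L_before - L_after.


Insertion loss = SPL without muffler - SPL with muffler
IL = 102.1 - 78.3 = 23.8 dB


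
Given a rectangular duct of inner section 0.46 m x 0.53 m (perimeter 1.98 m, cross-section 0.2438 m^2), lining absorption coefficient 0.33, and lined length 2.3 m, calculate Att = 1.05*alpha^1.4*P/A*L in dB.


alpha^1.4 = 0.33^1.4 = 0.211797
Attenuation rate = 1.05 * alpha^1.4 * P / A
= 1.05 * 0.211797 * 1.98 / 0.2438 = 1.8061 dB/m
Total Att = 1.8061 * 2.3 = 4.154 dB


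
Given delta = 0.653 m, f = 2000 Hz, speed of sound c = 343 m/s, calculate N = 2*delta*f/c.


N = 2*delta*f/c = 2*delta/lambda, where lambda = c/f
lambda = 343 / 2000 = 0.1715 m
N = 2 * 0.653 / 0.1715 = 7.6152


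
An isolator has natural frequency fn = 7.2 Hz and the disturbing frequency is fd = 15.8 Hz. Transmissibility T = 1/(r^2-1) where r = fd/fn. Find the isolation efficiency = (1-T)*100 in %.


r = 15.8 / 7.2 = 2.19444
r^2 - 1 = 2.19444^2 - 1 = 3.81557
T = 1/3.81557 = 0.262084
Efficiency = (1 - 0.262084)*100 = 73.792 %


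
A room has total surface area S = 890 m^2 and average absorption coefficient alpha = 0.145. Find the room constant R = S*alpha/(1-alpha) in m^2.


R = 890 * 0.145 / (1 - 0.145) = 150.94 m^2


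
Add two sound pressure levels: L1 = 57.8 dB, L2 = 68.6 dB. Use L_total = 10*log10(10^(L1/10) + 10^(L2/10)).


10^(57.8/10) = 602560
10^(68.6/10) = 7.24436e+06
Sum = 602560 + 7.24436e+06 = 7.84692e+06
L_total = 10*log10(7.84692e+06) = 68.947 dB


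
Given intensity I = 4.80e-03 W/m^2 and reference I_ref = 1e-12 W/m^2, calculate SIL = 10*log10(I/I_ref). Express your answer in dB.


I / I_ref = 4.80e-03 / 1e-12 = 4.8e+09
SIL = 10 * log10(4.8e+09) = 96.812 dB


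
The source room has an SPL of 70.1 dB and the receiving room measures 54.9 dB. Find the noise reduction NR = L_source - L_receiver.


NR = L_source - L_receiver (difference between source and receiving room levels)
NR = 70.1 - 54.9 = 15.2 dB


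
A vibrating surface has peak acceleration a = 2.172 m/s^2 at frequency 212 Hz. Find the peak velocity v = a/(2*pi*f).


omega = 2*pi*f = 2*pi*212 = 1332.04 rad/s
v = a / omega = 2.172 / 1332.04 = 0.0016306 m/s


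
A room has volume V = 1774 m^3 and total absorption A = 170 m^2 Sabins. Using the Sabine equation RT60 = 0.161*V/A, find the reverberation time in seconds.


RT60 = 0.161 * 1774 / 170 = 1.6801 s


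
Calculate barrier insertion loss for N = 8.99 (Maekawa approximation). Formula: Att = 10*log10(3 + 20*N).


3 + 20*N = 3 + 20*8.99 = 182.8
Att = 10*log10(182.8) = 22.62 dB


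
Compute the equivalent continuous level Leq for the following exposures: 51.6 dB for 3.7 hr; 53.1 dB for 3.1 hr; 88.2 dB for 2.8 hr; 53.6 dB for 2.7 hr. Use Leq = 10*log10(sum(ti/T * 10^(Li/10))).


T_total = 3.7 + 3.1 + 2.8 + 2.7 = 12.3 hr
(3.7/12.3) * 10^(51.6/10) = 43480.7
(3.1/12.3) * 10^(53.1/10) = 51458.4
(2.8/12.3) * 10^(88.2/10) = 1.50402e+08
(2.7/12.3) * 10^(53.6/10) = 50287.3
Sum = 43480.7 + 51458.4 + 1.50402e+08 + 50287.3 = 1.50547e+08
Leq = 10*log10(1.50547e+08) = 81.777 dB


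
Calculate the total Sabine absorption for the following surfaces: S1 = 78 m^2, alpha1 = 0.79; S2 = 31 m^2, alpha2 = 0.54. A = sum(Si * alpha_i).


78 * 0.79 = 61.62
31 * 0.54 = 16.74
A_total = 61.62 + 16.74 = 78.36 m^2


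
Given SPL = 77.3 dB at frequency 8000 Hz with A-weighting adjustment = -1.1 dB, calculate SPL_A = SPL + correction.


A-weighting table: 8000 Hz -> -1.1 dB correction
SPL_A = SPL + correction = 77.3 + (-1.1) = 76.2 dBA


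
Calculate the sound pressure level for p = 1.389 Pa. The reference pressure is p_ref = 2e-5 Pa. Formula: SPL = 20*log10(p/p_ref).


p / p_ref = 1.389 / 2e-5 = 69450
SPL = 20 * log10(69450) = 96.833 dB


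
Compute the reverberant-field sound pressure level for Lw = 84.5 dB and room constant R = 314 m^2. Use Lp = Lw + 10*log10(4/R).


4/R = 4/314 = 0.0127389
Lp = 84.5 + 10*log10(0.0127389) = 65.551 dB


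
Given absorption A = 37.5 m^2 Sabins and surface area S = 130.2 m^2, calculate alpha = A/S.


Absorption coefficient = absorbed power / incident power
alpha = A / S = 37.5 / 130.2 = 0.28802


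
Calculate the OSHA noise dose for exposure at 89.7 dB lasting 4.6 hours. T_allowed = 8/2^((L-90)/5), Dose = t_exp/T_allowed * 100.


T_allowed = 8 / 2^((89.7 - 90)/5) = 8.33973 hr
Dose = 4.6 / 8.33973 * 100 = 55.158 %


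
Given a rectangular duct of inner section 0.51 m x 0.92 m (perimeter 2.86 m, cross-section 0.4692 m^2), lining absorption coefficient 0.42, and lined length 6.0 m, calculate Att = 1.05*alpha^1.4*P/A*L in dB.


alpha^1.4 = 0.42^1.4 = 0.296858
Attenuation rate = 1.05 * alpha^1.4 * P / A
= 1.05 * 0.296858 * 2.86 / 0.4692 = 1.89997 dB/m
Total Att = 1.89997 * 6.0 = 11.4 dB


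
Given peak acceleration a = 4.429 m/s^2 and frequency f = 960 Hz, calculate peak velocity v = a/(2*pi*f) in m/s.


omega = 2*pi*f = 2*pi*960 = 6031.86 rad/s
v = a / omega = 4.429 / 6031.86 = 0.00073427 m/s


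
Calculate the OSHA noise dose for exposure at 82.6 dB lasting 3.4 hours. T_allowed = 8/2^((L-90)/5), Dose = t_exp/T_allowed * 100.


T_allowed = 8 / 2^((82.6 - 90)/5) = 22.3159 hr
Dose = 3.4 / 22.3159 * 100 = 15.236 %


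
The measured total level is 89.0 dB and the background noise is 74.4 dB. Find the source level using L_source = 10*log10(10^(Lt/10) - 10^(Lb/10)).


10^(89.0/10) = 7.94328e+08
10^(74.4/10) = 2.75423e+07
Difference = 7.94328e+08 - 2.75423e+07 = 7.66786e+08
L_source = 10*log10(7.66786e+08) = 88.847 dB


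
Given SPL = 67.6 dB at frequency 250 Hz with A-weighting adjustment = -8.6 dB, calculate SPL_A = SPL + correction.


A-weighting table: 250 Hz -> -8.6 dB correction
SPL_A = SPL + correction = 67.6 + (-8.6) = 59 dBA


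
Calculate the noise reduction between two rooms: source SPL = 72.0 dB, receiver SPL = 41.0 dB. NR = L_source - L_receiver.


NR = L_source - L_receiver (difference between source and receiving room levels)
NR = 72.0 - 41.0 = 31 dB


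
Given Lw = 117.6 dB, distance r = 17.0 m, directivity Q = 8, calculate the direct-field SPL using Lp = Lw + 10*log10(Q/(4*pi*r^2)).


4*pi*r^2 = 4*pi*17.0^2 = 3631.68 m^2
Q / (4*pi*r^2) = 8 / 3631.68 = 0.00220284
Lp = 117.6 + 10*log10(0.00220284) = 91.03 dB


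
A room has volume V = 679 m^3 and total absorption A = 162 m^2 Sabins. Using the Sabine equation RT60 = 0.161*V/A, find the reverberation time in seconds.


RT60 = 0.161 * 679 / 162 = 0.67481 s


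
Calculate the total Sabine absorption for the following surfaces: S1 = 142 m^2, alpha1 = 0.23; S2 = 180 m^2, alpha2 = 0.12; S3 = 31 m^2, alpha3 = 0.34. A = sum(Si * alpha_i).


142 * 0.23 = 32.66
180 * 0.12 = 21.6
31 * 0.34 = 10.54
A_total = 32.66 + 21.6 + 10.54 = 64.8 m^2


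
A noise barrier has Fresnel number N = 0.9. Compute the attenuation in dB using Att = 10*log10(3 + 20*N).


3 + 20*N = 3 + 20*0.9 = 21
Att = 10*log10(21) = 13.222 dB


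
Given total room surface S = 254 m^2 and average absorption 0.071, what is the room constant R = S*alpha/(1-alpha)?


R = 254 * 0.071 / (1 - 0.071) = 19.412 m^2


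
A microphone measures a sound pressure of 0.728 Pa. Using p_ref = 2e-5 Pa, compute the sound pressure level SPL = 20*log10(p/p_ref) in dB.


p / p_ref = 0.728 / 2e-5 = 36400
SPL = 20 * log10(36400) = 91.222 dB


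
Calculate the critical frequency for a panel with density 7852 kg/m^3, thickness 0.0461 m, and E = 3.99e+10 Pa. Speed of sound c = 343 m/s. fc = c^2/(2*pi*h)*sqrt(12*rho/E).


12*rho/E = 12*7852/3.99e+10 = 2.3615e-06
sqrt(12*rho/E) = sqrt(2.3615e-06) = 0.00153672
c^2/(2*pi*h) = 343^2/(2*pi*0.0461) = 406170
fc = 406170 * 0.00153672 = 624.17 Hz


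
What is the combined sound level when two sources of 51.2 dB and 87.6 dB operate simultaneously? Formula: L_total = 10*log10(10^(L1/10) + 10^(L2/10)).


10^(51.2/10) = 131826
10^(87.6/10) = 5.7544e+08
Sum = 131826 + 5.7544e+08 = 5.75572e+08
L_total = 10*log10(5.75572e+08) = 87.601 dB


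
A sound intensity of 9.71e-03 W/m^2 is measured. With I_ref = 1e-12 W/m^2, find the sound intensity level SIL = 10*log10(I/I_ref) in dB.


I / I_ref = 9.71e-03 / 1e-12 = 9.71e+09
SIL = 10 * log10(9.71e+09) = 99.872 dB


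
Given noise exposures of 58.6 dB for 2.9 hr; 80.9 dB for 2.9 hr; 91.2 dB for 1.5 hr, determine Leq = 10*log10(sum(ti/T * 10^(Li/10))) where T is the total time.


T_total = 2.9 + 2.9 + 1.5 = 7.3 hr
(2.9/7.3) * 10^(58.6/10) = 287790
(2.9/7.3) * 10^(80.9/10) = 4.88737e+07
(1.5/7.3) * 10^(91.2/10) = 2.70875e+08
Sum = 287790 + 4.88737e+07 + 2.70875e+08 = 3.20036e+08
Leq = 10*log10(3.20036e+08) = 85.052 dB


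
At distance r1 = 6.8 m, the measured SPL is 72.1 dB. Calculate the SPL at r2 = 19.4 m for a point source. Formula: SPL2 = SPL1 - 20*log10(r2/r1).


r2/r1 = 19.4/6.8 = 2.85294
Correction = 20*log10(2.85294) = 9.10585 dB
SPL2 = 72.1 - 9.10585 = 62.994 dB


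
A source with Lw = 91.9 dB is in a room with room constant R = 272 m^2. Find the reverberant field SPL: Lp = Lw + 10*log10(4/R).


4/R = 4/272 = 0.0147059
Lp = 91.9 + 10*log10(0.0147059) = 73.575 dB


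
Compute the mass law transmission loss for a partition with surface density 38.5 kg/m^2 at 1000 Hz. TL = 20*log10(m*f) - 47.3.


m * f = 38.5 * 1000 = 38500
20*log10(38500) = 91.7092 dB
TL = 91.7092 - 47.3 = 44.409 dB


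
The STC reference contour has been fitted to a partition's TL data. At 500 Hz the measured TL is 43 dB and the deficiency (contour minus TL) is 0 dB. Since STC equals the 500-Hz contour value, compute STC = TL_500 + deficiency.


By ASTM E413, STC = value of the fitted reference contour at 500 Hz.
Contour value at 500 Hz = TL_500 + deficiency = 43 + 0 = 43
STC = 43


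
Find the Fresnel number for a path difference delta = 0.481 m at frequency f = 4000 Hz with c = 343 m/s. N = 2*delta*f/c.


N = 2*delta*f/c = 2*delta/lambda, where lambda = c/f
lambda = 343 / 4000 = 0.08575 m
N = 2 * 0.481 / 0.08575 = 11.219


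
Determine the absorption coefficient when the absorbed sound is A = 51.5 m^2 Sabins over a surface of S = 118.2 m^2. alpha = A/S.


Absorption coefficient = absorbed power / incident power
alpha = A / S = 51.5 / 118.2 = 0.4357


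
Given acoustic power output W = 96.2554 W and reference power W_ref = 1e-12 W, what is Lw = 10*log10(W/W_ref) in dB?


W / W_ref = 96.2554 / 1e-12 = 9.62554e+13
Lw = 10 * log10(9.62554e+13) = 139.83 dB


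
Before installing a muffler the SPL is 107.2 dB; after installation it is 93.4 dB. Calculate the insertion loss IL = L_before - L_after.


Insertion loss = SPL without muffler - SPL with muffler
IL = 107.2 - 93.4 = 13.8 dB


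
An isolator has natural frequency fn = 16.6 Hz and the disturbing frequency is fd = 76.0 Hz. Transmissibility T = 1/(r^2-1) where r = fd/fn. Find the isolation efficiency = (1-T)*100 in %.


r = 76.0 / 16.6 = 4.57831
r^2 - 1 = 4.57831^2 - 1 = 19.9609
T = 1/19.9609 = 0.0500979
Efficiency = (1 - 0.0500979)*100 = 94.99 %


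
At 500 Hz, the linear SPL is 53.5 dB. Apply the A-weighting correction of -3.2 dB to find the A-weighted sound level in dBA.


A-weighting table: 500 Hz -> -3.2 dB correction
SPL_A = SPL + correction = 53.5 + (-3.2) = 50.3 dBA


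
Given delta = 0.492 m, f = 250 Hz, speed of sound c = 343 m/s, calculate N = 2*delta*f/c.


N = 2*delta*f/c = 2*delta/lambda, where lambda = c/f
lambda = 343 / 250 = 1.372 m
N = 2 * 0.492 / 1.372 = 0.7172


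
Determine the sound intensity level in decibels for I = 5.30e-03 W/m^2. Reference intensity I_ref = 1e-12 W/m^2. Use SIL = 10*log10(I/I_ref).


I / I_ref = 5.30e-03 / 1e-12 = 5.3e+09
SIL = 10 * log10(5.3e+09) = 97.243 dB


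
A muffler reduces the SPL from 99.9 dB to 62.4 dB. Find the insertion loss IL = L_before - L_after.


Insertion loss = SPL without muffler - SPL with muffler
IL = 99.9 - 62.4 = 37.5 dB


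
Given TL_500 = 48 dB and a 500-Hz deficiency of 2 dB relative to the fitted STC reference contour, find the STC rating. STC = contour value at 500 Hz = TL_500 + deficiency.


By ASTM E413, STC = value of the fitted reference contour at 500 Hz.
Contour value at 500 Hz = TL_500 + deficiency = 48 + 2 = 50
STC = 50


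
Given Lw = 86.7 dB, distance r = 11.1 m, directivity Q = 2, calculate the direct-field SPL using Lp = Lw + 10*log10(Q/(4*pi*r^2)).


4*pi*r^2 = 4*pi*11.1^2 = 1548.3 m^2
Q / (4*pi*r^2) = 2 / 1548.3 = 0.00129174
Lp = 86.7 + 10*log10(0.00129174) = 57.812 dB


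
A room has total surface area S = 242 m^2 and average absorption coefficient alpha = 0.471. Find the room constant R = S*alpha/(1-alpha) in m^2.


R = 242 * 0.471 / (1 - 0.471) = 215.47 m^2


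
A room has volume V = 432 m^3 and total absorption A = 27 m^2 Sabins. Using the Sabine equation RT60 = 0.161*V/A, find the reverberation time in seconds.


RT60 = 0.161 * 432 / 27 = 2.576 s


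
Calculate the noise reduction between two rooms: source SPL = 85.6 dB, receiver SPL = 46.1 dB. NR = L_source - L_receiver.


NR = L_source - L_receiver (difference between source and receiving room levels)
NR = 85.6 - 46.1 = 39.5 dB


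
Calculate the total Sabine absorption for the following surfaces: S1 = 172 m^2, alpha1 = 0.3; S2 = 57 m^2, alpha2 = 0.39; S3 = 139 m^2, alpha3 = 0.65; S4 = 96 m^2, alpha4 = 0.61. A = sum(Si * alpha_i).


172 * 0.3 = 51.6
57 * 0.39 = 22.23
139 * 0.65 = 90.35
96 * 0.61 = 58.56
A_total = 51.6 + 22.23 + 90.35 + 58.56 = 222.74 m^2


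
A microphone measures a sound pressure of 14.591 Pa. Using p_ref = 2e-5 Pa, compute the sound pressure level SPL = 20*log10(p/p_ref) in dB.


p / p_ref = 14.591 / 2e-5 = 729550
SPL = 20 * log10(729550) = 117.26 dB


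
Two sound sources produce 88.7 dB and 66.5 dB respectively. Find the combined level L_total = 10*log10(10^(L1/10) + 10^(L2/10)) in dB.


10^(88.7/10) = 7.4131e+08
10^(66.5/10) = 4.46684e+06
Sum = 7.4131e+08 + 4.46684e+06 = 7.45777e+08
L_total = 10*log10(7.45777e+08) = 88.726 dB


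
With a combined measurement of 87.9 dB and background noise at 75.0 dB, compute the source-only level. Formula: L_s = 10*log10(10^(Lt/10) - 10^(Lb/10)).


10^(87.9/10) = 6.16595e+08
10^(75.0/10) = 3.16228e+07
Difference = 6.16595e+08 - 3.16228e+07 = 5.84972e+08
L_source = 10*log10(5.84972e+08) = 87.671 dB


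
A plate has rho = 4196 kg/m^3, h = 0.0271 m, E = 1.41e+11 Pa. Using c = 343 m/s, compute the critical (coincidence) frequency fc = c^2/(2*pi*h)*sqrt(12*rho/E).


12*rho/E = 12*4196/1.41e+11 = 3.57106e-07
sqrt(12*rho/E) = sqrt(3.57106e-07) = 0.000597583
c^2/(2*pi*h) = 343^2/(2*pi*0.0271) = 690938
fc = 690938 * 0.000597583 = 412.89 Hz


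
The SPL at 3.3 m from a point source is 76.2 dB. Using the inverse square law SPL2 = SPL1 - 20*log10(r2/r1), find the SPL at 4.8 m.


r2/r1 = 4.8/3.3 = 1.45455
Correction = 20*log10(1.45455) = 3.25457 dB
SPL2 = 76.2 - 3.25457 = 72.945 dB


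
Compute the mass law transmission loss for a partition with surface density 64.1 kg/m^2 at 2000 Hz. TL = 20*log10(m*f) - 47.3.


m * f = 64.1 * 2000 = 128200
20*log10(128200) = 102.158 dB
TL = 102.158 - 47.3 = 54.858 dB


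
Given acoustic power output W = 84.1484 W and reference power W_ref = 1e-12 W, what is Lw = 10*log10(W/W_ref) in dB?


W / W_ref = 84.1484 / 1e-12 = 8.41484e+13
Lw = 10 * log10(8.41484e+13) = 139.25 dB


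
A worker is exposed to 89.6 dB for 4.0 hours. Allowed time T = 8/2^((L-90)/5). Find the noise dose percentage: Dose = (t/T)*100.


T_allowed = 8 / 2^((89.6 - 90)/5) = 8.45614 hr
Dose = 4.0 / 8.45614 * 100 = 47.303 %


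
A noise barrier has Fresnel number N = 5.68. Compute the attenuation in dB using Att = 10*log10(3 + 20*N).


3 + 20*N = 3 + 20*5.68 = 116.6
Att = 10*log10(116.6) = 20.667 dB


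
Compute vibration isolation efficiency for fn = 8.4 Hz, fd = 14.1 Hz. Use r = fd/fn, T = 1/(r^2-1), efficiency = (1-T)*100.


r = 14.1 / 8.4 = 1.67857
r^2 - 1 = 1.67857^2 - 1 = 1.8176
T = 1/1.8176 = 0.550176
Efficiency = (1 - 0.550176)*100 = 44.982 %


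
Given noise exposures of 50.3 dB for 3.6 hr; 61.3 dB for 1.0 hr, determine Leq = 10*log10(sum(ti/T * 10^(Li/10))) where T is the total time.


T_total = 3.6 + 1.0 = 4.6 hr
(3.6/4.6) * 10^(50.3/10) = 83858
(1.0/4.6) * 10^(61.3/10) = 293253
Sum = 83858 + 293253 = 377111
Leq = 10*log10(377111) = 55.765 dB


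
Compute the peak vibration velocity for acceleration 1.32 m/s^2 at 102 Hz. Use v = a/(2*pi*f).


omega = 2*pi*f = 2*pi*102 = 640.885 rad/s
v = a / omega = 1.32 / 640.885 = 0.0020597 m/s


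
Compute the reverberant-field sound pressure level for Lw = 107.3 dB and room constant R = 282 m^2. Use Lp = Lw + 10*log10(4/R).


4/R = 4/282 = 0.0141844
Lp = 107.3 + 10*log10(0.0141844) = 88.818 dB


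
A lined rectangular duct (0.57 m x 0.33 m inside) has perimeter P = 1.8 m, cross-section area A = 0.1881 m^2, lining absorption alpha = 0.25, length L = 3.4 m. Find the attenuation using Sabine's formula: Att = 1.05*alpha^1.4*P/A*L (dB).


alpha^1.4 = 0.25^1.4 = 0.143587
Attenuation rate = 1.05 * alpha^1.4 * P / A
= 1.05 * 0.143587 * 1.8 / 0.1881 = 1.44274 dB/m
Total Att = 1.44274 * 3.4 = 4.9053 dB


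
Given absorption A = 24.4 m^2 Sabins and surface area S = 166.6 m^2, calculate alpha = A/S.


Absorption coefficient = absorbed power / incident power
alpha = A / S = 24.4 / 166.6 = 0.14646


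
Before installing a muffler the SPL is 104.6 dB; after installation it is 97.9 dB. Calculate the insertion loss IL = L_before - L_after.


Insertion loss = SPL without muffler - SPL with muffler
IL = 104.6 - 97.9 = 6.7 dB


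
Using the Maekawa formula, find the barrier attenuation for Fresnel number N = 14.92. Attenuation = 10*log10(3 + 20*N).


3 + 20*N = 3 + 20*14.92 = 301.4
Att = 10*log10(301.4) = 24.791 dB


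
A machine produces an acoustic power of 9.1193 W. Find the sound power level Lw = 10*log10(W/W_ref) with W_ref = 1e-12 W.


W / W_ref = 9.1193 / 1e-12 = 9.1193e+12
Lw = 10 * log10(9.1193e+12) = 129.6 dB


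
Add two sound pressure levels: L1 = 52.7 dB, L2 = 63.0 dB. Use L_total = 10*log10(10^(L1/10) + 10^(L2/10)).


10^(52.7/10) = 186209
10^(63.0/10) = 1.99526e+06
Sum = 186209 + 1.99526e+06 = 2.18147e+06
L_total = 10*log10(2.18147e+06) = 63.387 dB


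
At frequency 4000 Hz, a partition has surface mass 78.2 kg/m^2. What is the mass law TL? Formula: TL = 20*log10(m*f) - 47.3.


m * f = 78.2 * 4000 = 312800
20*log10(312800) = 109.905 dB
TL = 109.905 - 47.3 = 62.605 dB


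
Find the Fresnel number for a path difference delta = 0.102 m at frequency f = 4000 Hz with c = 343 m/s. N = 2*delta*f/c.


N = 2*delta*f/c = 2*delta/lambda, where lambda = c/f
lambda = 343 / 4000 = 0.08575 m
N = 2 * 0.102 / 0.08575 = 2.379


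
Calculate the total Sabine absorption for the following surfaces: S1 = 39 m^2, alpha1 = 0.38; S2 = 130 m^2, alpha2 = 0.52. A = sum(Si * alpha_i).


39 * 0.38 = 14.82
130 * 0.52 = 67.6
A_total = 14.82 + 67.6 = 82.42 m^2


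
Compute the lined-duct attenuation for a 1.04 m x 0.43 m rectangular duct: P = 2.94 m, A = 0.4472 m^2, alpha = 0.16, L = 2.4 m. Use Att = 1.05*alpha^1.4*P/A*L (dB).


alpha^1.4 = 0.16^1.4 = 0.076872
Attenuation rate = 1.05 * alpha^1.4 * P / A
= 1.05 * 0.076872 * 2.94 / 0.4472 = 0.530644 dB/m
Total Att = 0.530644 * 2.4 = 1.2735 dB


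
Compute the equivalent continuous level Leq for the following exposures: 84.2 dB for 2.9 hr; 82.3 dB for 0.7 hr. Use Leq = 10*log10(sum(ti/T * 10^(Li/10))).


T_total = 2.9 + 0.7 = 3.6 hr
(2.9/3.6) * 10^(84.2/10) = 2.11883e+08
(0.7/3.6) * 10^(82.3/10) = 3.30214e+07
Sum = 2.11883e+08 + 3.30214e+07 = 2.44904e+08
Leq = 10*log10(2.44904e+08) = 83.89 dB


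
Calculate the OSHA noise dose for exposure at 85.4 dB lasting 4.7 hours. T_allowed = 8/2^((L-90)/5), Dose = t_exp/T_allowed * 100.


T_allowed = 8 / 2^((85.4 - 90)/5) = 15.1369 hr
Dose = 4.7 / 15.1369 * 100 = 31.05 %


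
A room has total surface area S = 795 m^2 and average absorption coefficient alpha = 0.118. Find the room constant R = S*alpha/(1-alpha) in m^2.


R = 795 * 0.118 / (1 - 0.118) = 106.36 m^2


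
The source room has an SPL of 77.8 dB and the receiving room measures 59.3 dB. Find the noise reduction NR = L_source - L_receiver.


NR = L_source - L_receiver (difference between source and receiving room levels)
NR = 77.8 - 59.3 = 18.5 dB


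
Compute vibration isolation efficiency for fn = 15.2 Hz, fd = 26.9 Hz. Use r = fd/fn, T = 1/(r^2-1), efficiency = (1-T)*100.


r = 26.9 / 15.2 = 1.76974
r^2 - 1 = 1.76974^2 - 1 = 2.13198
T = 1/2.13198 = 0.469048
Efficiency = (1 - 0.469048)*100 = 53.095 %


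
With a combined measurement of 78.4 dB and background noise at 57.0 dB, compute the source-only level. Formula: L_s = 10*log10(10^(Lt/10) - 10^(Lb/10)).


10^(78.4/10) = 6.91831e+07
10^(57.0/10) = 501187
Difference = 6.91831e+07 - 501187 = 6.86819e+07
L_source = 10*log10(6.86819e+07) = 78.368 dB


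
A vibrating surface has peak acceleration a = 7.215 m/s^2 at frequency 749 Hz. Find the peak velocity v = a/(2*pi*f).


omega = 2*pi*f = 2*pi*749 = 4706.11 rad/s
v = a / omega = 7.215 / 4706.11 = 0.0015331 m/s


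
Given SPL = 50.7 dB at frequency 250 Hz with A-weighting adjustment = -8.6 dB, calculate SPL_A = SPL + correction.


A-weighting table: 250 Hz -> -8.6 dB correction
SPL_A = SPL + correction = 50.7 + (-8.6) = 42.1 dBA


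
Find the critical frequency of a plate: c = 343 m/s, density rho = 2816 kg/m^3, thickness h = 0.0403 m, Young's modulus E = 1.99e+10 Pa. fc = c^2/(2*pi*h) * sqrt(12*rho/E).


12*rho/E = 12*2816/1.99e+10 = 1.69809e-06
sqrt(12*rho/E) = sqrt(1.69809e-06) = 0.00130311
c^2/(2*pi*h) = 343^2/(2*pi*0.0403) = 464626
fc = 464626 * 0.00130311 = 605.46 Hz


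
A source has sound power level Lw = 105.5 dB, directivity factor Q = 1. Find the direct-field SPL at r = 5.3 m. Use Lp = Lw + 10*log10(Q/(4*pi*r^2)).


4*pi*r^2 = 4*pi*5.3^2 = 352.989 m^2
Q / (4*pi*r^2) = 1 / 352.989 = 0.00283295
Lp = 105.5 + 10*log10(0.00283295) = 80.022 dB


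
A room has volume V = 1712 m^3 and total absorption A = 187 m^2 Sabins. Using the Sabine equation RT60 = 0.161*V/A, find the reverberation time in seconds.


RT60 = 0.161 * 1712 / 187 = 1.474 s


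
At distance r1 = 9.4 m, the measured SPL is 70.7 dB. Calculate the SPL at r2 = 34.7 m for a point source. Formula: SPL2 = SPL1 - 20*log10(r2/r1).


r2/r1 = 34.7/9.4 = 3.69149
Correction = 20*log10(3.69149) = 11.344 dB
SPL2 = 70.7 - 11.344 = 59.356 dB


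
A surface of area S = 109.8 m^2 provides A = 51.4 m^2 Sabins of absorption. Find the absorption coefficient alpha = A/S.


Absorption coefficient = absorbed power / incident power
alpha = A / S = 51.4 / 109.8 = 0.46812


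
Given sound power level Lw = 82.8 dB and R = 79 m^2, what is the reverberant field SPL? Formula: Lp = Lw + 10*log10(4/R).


4/R = 4/79 = 0.0506329
Lp = 82.8 + 10*log10(0.0506329) = 69.844 dB


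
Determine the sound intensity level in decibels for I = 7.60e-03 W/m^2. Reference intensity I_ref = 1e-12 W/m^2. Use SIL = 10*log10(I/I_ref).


I / I_ref = 7.60e-03 / 1e-12 = 7.6e+09
SIL = 10 * log10(7.6e+09) = 98.808 dB


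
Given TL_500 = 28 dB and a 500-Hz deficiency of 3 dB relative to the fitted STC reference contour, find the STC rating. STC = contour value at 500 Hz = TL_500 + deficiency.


By ASTM E413, STC = value of the fitted reference contour at 500 Hz.
Contour value at 500 Hz = TL_500 + deficiency = 28 + 3 = 31
STC = 31


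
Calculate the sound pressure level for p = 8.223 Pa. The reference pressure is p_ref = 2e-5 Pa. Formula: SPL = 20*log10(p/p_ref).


p / p_ref = 8.223 / 2e-5 = 411150
SPL = 20 * log10(411150) = 112.28 dB


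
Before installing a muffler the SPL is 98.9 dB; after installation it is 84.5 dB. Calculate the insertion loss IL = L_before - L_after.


Insertion loss = SPL without muffler - SPL with muffler
IL = 98.9 - 84.5 = 14.4 dB


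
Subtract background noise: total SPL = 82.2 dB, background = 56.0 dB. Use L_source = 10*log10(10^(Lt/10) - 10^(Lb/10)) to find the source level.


10^(82.2/10) = 1.65959e+08
10^(56.0/10) = 398107
Difference = 1.65959e+08 - 398107 = 1.65561e+08
L_source = 10*log10(1.65561e+08) = 82.19 dB


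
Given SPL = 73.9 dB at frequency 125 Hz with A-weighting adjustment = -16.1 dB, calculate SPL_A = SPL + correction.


A-weighting table: 125 Hz -> -16.1 dB correction
SPL_A = SPL + correction = 73.9 + (-16.1) = 57.8 dBA


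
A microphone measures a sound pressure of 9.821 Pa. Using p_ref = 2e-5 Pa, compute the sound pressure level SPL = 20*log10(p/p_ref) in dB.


p / p_ref = 9.821 / 2e-5 = 491050
SPL = 20 * log10(491050) = 113.82 dB
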